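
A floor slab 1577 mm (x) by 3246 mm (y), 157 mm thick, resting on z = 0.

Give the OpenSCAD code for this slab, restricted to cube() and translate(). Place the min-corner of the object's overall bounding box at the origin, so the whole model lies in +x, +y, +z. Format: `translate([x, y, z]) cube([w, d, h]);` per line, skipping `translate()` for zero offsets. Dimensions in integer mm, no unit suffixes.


cube([1577, 3246, 157]);


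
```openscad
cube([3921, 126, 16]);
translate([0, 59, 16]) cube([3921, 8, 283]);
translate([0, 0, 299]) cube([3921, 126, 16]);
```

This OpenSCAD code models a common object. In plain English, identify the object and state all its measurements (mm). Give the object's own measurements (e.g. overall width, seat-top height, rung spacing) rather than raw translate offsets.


An I-beam lying along x, 3921 mm long. Overall section height 315 mm. Two flanges 126 mm wide (y) and 16 mm thick, one on the floor and one at the top; a web 8 mm thick runs between them, centred on the flange width.


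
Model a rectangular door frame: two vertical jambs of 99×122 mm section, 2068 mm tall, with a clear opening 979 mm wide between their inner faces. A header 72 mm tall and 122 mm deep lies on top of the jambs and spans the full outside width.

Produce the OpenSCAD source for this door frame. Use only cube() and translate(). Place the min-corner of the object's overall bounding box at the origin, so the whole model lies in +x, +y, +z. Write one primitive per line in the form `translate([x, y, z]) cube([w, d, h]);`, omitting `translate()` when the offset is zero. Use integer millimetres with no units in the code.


cube([99, 122, 2068]);
translate([1078, 0, 0]) cube([99, 122, 2068]);
translate([0, 0, 2068]) cube([1177, 122, 72]);


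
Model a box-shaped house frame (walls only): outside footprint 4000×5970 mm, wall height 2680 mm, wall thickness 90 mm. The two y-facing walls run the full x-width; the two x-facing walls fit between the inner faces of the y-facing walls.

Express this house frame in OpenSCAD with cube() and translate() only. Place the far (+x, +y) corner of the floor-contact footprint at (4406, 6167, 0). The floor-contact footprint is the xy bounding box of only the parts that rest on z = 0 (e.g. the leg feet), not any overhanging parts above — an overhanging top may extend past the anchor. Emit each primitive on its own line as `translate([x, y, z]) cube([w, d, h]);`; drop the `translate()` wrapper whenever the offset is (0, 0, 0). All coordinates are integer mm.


translate([406, 197, 0]) cube([4000, 90, 2680]);
translate([406, 6077, 0]) cube([4000, 90, 2680]);
translate([406, 287, 0]) cube([90, 5790, 2680]);
translate([4316, 287, 0]) cube([90, 5790, 2680]);


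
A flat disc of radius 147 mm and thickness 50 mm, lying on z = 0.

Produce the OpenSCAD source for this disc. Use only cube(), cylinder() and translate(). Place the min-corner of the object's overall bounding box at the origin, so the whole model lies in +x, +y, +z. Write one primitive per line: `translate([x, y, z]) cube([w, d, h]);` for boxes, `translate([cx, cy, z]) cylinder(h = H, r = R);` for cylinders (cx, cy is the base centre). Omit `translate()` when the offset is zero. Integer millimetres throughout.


translate([147, 147, 0]) cylinder(h = 50, r = 147);


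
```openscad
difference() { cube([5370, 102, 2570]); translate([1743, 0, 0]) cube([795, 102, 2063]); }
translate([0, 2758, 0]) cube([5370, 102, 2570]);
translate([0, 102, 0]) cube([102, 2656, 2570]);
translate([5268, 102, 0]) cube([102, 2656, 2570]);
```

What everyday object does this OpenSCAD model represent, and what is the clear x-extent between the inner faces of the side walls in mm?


A single room. The interior width is 5166 mm.

Four walls enclosing a rectangle with a door in the front wall — a room. Outside width 5370 minus two 102 mm walls gives 5166 mm.


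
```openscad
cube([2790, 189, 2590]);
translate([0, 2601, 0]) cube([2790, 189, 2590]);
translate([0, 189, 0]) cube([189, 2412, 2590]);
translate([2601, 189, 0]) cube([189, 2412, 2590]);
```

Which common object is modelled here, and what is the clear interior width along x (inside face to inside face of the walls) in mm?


A house (or room) frame. The interior width is 2412 mm.

Four 2590 mm walls enclosing a rectangle with no floor or roof — a room or house frame. Outside width is 2790 mm and wall thickness is 189 mm, so the interior width is 2790 − 2 × 189 = 2412 mm.


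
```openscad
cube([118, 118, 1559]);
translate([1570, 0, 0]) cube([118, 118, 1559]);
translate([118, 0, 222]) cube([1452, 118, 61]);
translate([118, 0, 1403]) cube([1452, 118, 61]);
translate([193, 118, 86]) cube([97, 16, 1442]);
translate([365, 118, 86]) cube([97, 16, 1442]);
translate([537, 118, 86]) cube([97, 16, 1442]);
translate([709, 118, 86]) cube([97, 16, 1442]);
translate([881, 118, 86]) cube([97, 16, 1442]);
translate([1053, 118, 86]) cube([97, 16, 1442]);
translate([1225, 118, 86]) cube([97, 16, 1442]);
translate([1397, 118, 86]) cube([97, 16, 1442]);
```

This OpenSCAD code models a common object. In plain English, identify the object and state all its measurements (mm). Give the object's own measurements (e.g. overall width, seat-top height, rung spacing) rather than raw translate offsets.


A fence section. Two 118×118 mm posts, 1559 mm tall, stand on the floor with a clear span of 1452 mm between their inner faces. Two horizontal rails of 118×61 mm section span the gap between the posts with their undersides at z = 222 mm and z = 1403 mm, flush with the posts' −y face. 8 pickets, each 97 mm wide, 16 mm thick and 1442 mm tall, are fixed to the +y face of the rails with their bottoms at z = 86 mm, spaced across the span with a 75 mm gap after the −x post and between neighbouring pickets, with 76 mm left before the +x post.


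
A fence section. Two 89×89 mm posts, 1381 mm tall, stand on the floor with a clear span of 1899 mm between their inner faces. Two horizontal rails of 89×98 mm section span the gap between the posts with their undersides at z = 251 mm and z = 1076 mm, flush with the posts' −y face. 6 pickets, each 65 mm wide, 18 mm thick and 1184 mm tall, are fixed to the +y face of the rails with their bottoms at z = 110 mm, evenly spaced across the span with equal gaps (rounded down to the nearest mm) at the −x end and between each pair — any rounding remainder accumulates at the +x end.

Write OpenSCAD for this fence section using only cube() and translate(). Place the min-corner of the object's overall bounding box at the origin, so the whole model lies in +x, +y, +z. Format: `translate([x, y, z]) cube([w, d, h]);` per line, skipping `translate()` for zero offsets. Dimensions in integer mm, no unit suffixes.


cube([89, 89, 1381]);
translate([1988, 0, 0]) cube([89, 89, 1381]);
translate([89, 0, 251]) cube([1899, 89, 98]);
translate([89, 0, 1076]) cube([1899, 89, 98]);
translate([304, 89, 110]) cube([65, 18, 1184]);
translate([584, 89, 110]) cube([65, 18, 1184]);
translate([864, 89, 110]) cube([65, 18, 1184]);
translate([1144, 89, 110]) cube([65, 18, 1184]);
translate([1424, 89, 110]) cube([65, 18, 1184]);
translate([1704, 89, 110]) cube([65, 18, 1184]);


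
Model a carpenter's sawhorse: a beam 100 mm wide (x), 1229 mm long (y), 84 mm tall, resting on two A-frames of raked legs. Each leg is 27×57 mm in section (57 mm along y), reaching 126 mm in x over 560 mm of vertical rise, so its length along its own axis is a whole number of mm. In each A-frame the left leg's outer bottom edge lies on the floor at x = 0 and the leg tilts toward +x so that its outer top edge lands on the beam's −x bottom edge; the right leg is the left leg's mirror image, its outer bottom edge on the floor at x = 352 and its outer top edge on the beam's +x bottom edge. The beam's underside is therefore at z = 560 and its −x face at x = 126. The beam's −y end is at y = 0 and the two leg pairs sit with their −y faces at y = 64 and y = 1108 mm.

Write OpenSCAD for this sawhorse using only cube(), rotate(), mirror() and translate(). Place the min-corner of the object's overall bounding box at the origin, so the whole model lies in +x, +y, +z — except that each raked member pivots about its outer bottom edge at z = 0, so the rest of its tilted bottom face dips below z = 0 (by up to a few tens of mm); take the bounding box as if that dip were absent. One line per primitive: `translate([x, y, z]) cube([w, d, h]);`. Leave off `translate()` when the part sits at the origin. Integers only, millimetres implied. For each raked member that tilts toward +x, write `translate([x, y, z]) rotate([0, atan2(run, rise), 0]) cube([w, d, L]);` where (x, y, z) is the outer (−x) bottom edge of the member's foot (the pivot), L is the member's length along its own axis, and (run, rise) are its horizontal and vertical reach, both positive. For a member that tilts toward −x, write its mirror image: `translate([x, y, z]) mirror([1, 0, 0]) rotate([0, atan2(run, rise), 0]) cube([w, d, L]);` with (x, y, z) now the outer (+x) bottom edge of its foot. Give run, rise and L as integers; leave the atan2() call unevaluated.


translate([126, 0, 560]) cube([100, 1229, 84]);
translate([0, 64, 0]) rotate([0, atan2(126, 560), 0]) cube([27, 57, 574]);
translate([352, 64, 0]) mirror([1, 0, 0]) rotate([0, atan2(126, 560), 0]) cube([27, 57, 574]);
translate([0, 1108, 0]) rotate([0, atan2(126, 560), 0]) cube([27, 57, 574]);
translate([352, 1108, 0]) mirror([1, 0, 0]) rotate([0, atan2(126, 560), 0]) cube([27, 57, 574]);


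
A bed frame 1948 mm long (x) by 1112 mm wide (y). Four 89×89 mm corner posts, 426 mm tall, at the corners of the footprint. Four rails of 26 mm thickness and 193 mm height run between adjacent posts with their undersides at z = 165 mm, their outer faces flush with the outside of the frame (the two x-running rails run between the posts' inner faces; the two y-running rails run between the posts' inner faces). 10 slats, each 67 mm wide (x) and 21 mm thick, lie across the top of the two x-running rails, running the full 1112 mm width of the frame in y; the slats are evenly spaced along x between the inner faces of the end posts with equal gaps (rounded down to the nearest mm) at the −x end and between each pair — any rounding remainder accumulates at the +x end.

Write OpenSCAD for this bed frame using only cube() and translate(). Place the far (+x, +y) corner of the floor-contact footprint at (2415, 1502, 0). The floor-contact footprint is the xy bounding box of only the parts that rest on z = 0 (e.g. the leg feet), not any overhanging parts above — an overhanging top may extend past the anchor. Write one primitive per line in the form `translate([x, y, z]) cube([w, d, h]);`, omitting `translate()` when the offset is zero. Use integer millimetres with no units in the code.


translate([467, 390, 0]) cube([89, 89, 426]);
translate([467, 1413, 0]) cube([89, 89, 426]);
translate([2326, 390, 0]) cube([89, 89, 426]);
translate([2326, 1413, 0]) cube([89, 89, 426]);
translate([556, 390, 165]) cube([1770, 26, 193]);
translate([556, 1476, 165]) cube([1770, 26, 193]);
translate([467, 479, 165]) cube([26, 934, 193]);
translate([2389, 479, 165]) cube([26, 934, 193]);
translate([656, 390, 358]) cube([67, 1112, 21]);
translate([823, 390, 358]) cube([67, 1112, 21]);
translate([990, 390, 358]) cube([67, 1112, 21]);
translate([1157, 390, 358]) cube([67, 1112, 21]);
translate([1324, 390, 358]) cube([67, 1112, 21]);
translate([1491, 390, 358]) cube([67, 1112, 21]);
translate([1658, 390, 358]) cube([67, 1112, 21]);
translate([1825, 390, 358]) cube([67, 1112, 21]);
translate([1992, 390, 358]) cube([67, 1112, 21]);
translate([2159, 390, 358]) cube([67, 1112, 21]);


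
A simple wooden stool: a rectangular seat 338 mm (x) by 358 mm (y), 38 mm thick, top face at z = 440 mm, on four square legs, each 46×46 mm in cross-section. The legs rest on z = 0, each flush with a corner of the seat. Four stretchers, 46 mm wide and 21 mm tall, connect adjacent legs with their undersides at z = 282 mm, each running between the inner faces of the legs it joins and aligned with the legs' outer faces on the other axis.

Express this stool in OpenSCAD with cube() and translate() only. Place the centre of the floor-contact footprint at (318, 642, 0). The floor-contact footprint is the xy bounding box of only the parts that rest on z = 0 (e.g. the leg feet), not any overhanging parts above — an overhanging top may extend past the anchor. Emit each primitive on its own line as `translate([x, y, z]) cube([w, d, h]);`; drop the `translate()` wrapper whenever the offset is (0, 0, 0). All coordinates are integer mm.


translate([149, 463, 402]) cube([338, 358, 38]);
translate([149, 463, 0]) cube([46, 46, 402]);
translate([441, 463, 0]) cube([46, 46, 402]);
translate([149, 775, 0]) cube([46, 46, 402]);
translate([441, 775, 0]) cube([46, 46, 402]);
translate([195, 463, 282]) cube([246, 46, 21]);
translate([195, 775, 282]) cube([246, 46, 21]);
translate([149, 509, 282]) cube([46, 266, 21]);
translate([441, 509, 282]) cube([46, 266, 21]);


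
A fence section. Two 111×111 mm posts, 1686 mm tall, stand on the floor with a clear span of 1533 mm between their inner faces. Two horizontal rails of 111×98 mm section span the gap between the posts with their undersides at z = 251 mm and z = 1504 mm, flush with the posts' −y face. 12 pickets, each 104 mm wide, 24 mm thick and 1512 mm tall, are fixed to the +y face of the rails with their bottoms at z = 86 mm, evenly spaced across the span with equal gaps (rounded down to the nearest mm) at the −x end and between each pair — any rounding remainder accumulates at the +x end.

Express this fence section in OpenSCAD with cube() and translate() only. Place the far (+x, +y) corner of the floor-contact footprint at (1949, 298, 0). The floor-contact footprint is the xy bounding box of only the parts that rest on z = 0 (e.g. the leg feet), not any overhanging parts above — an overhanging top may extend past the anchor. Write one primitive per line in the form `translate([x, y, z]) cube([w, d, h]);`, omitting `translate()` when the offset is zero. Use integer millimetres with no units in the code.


translate([194, 187, 0]) cube([111, 111, 1686]);
translate([1838, 187, 0]) cube([111, 111, 1686]);
translate([305, 187, 251]) cube([1533, 111, 98]);
translate([305, 187, 1504]) cube([1533, 111, 98]);
translate([326, 298, 86]) cube([104, 24, 1512]);
translate([451, 298, 86]) cube([104, 24, 1512]);
translate([576, 298, 86]) cube([104, 24, 1512]);
translate([701, 298, 86]) cube([104, 24, 1512]);
translate([826, 298, 86]) cube([104, 24, 1512]);
translate([951, 298, 86]) cube([104, 24, 1512]);
translate([1076, 298, 86]) cube([104, 24, 1512]);
translate([1201, 298, 86]) cube([104, 24, 1512]);
translate([1326, 298, 86]) cube([104, 24, 1512]);
translate([1451, 298, 86]) cube([104, 24, 1512]);
translate([1576, 298, 86]) cube([104, 24, 1512]);
translate([1701, 298, 86]) cube([104, 24, 1512]);


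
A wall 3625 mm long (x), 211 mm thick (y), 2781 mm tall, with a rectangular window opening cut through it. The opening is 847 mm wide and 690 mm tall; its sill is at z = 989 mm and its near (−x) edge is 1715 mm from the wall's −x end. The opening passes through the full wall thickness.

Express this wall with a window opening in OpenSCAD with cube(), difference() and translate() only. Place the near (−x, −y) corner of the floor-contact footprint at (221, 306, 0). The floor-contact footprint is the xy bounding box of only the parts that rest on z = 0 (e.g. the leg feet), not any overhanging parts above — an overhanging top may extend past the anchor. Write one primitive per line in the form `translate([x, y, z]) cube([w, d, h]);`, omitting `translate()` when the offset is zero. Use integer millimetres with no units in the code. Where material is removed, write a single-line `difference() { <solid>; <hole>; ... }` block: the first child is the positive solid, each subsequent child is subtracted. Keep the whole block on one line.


difference() { translate([221, 306, 0]) cube([3625, 211, 2781]); translate([1936, 306, 989]) cube([847, 211, 690]); }


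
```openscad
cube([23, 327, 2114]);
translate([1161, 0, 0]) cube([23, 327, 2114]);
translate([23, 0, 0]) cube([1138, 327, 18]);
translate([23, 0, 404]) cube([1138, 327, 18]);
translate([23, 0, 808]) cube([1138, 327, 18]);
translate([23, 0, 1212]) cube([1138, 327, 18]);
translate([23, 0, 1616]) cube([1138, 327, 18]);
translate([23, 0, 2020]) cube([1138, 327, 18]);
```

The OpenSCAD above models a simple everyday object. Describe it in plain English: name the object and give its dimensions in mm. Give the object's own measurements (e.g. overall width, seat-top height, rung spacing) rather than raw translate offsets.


An open bookshelf. Two side panels, each 23 mm thick, 327 mm deep and 2114 mm tall, stand 1184 mm apart (outside-to-outside). Between them sit 6 shelves, each 18 mm thick and 327 mm deep, spanning the full gap between the sides. The bottom shelf rests on the floor (its underside at z = 0) and the clear gap between one shelf's top and the next shelf's underside is 386 mm.


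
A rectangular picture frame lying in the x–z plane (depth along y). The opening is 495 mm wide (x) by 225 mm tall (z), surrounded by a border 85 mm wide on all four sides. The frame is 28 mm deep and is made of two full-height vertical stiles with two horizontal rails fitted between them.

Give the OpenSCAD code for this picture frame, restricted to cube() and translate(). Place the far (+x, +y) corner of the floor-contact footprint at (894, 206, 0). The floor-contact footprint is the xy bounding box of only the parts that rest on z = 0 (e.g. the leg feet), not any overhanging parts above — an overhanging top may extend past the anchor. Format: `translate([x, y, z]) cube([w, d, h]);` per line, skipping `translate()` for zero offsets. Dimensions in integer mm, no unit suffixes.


translate([229, 178, 0]) cube([85, 28, 395]);
translate([809, 178, 0]) cube([85, 28, 395]);
translate([314, 178, 0]) cube([495, 28, 85]);
translate([314, 178, 310]) cube([495, 28, 85]);


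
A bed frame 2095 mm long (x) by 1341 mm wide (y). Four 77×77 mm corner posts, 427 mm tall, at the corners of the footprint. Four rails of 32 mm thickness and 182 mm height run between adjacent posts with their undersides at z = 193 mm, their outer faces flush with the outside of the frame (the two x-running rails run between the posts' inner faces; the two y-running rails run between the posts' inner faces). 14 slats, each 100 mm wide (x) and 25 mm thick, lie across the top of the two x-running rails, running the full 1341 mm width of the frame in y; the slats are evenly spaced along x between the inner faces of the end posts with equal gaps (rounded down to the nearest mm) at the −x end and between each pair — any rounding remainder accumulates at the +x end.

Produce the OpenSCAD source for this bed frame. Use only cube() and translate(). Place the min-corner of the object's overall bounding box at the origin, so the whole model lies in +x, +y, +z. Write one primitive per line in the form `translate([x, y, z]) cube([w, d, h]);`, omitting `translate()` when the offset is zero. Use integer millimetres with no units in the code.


// slat z = rail_z + rail_h = 193 + 182 = 375
// slat gap = ⌊(1941 − 14·100) / 15⌋ = 36
cube([77, 77, 427]);
translate([0, 1264, 0]) cube([77, 77, 427]);
translate([2018, 0, 0]) cube([77, 77, 427]);
translate([2018, 1264, 0]) cube([77, 77, 427]);
translate([77, 0, 193]) cube([1941, 32, 182]);
translate([77, 1309, 193]) cube([1941, 32, 182]);
translate([0, 77, 193]) cube([32, 1187, 182]);
translate([2063, 77, 193]) cube([32, 1187, 182]);
translate([113, 0, 375]) cube([100, 1341, 25]);
translate([249, 0, 375]) cube([100, 1341, 25]);
translate([385, 0, 375]) cube([100, 1341, 25]);
translate([521, 0, 375]) cube([100, 1341, 25]);
translate([657, 0, 375]) cube([100, 1341, 25]);
translate([793, 0, 375]) cube([100, 1341, 25]);
translate([929, 0, 375]) cube([100, 1341, 25]);
translate([1065, 0, 375]) cube([100, 1341, 25]);
translate([1201, 0, 375]) cube([100, 1341, 25]);
translate([1337, 0, 375]) cube([100, 1341, 25]);
translate([1473, 0, 375]) cube([100, 1341, 25]);
translate([1609, 0, 375]) cube([100, 1341, 25]);
translate([1745, 0, 375]) cube([100, 1341, 25]);
translate([1881, 0, 375]) cube([100, 1341, 25]);


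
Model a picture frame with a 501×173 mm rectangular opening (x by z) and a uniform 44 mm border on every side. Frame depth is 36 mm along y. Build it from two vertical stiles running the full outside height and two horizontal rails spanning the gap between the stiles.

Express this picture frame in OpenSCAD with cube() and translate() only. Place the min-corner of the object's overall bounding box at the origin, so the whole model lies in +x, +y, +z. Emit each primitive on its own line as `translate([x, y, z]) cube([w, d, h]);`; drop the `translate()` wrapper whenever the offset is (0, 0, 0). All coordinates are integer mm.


cube([44, 36, 261]);
translate([545, 0, 0]) cube([44, 36, 261]);
translate([44, 0, 0]) cube([501, 36, 44]);
translate([44, 0, 217]) cube([501, 36, 44]);


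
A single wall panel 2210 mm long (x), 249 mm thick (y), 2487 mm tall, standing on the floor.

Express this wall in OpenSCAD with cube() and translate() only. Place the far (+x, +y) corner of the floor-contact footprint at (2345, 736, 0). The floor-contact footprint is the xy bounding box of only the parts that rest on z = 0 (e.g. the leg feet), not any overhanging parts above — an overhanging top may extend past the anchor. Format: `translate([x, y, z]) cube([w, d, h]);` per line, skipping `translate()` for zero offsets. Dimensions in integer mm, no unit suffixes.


translate([135, 487, 0]) cube([2210, 249, 2487]);


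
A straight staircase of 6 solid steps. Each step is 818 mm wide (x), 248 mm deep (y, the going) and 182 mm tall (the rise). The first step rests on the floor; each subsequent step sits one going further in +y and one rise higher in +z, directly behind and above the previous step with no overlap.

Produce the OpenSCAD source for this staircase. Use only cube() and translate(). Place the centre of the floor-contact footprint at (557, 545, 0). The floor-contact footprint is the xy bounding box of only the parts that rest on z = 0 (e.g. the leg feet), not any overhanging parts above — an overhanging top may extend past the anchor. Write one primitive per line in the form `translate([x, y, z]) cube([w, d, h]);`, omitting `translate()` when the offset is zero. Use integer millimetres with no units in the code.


translate([148, 421, 0]) cube([818, 248, 182]);
translate([148, 669, 182]) cube([818, 248, 182]);
translate([148, 917, 364]) cube([818, 248, 182]);
translate([148, 1165, 546]) cube([818, 248, 182]);
translate([148, 1413, 728]) cube([818, 248, 182]);
translate([148, 1661, 910]) cube([818, 248, 182]);


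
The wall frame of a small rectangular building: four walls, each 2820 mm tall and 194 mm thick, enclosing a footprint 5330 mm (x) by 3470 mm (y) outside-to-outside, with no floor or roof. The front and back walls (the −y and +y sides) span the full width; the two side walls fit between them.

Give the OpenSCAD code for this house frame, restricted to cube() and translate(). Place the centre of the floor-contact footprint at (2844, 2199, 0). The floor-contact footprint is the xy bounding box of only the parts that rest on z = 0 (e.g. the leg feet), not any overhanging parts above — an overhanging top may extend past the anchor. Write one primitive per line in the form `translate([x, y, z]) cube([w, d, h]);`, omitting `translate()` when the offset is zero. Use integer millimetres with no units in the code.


translate([179, 464, 0]) cube([5330, 194, 2820]);
translate([179, 3740, 0]) cube([5330, 194, 2820]);
translate([179, 658, 0]) cube([194, 3082, 2820]);
translate([5315, 658, 0]) cube([194, 3082, 2820]);


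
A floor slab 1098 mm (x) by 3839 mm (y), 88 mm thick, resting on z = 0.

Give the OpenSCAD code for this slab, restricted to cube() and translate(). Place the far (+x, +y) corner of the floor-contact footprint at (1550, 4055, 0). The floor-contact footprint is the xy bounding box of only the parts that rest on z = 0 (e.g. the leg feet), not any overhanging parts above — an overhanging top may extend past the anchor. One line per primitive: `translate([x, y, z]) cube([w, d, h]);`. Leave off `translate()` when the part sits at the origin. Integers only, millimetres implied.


translate([452, 216, 0]) cube([1098, 3839, 88]);


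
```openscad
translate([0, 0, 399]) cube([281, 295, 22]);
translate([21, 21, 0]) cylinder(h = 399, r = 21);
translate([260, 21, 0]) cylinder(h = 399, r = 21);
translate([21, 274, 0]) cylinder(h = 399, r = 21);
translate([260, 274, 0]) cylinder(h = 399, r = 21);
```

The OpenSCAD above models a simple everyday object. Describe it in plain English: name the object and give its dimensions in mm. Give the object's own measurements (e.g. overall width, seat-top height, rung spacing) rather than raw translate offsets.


A simple wooden stool: a rectangular seat 281 mm (x) by 295 mm (y), 22 mm thick, top face at z = 421 mm, on four round legs, each 42 mm in diameter. The legs rest on z = 0, each leg's axis is inset half a diameter from the nearest pair of seat edges (so the leg's bounding box is flush with the corner).


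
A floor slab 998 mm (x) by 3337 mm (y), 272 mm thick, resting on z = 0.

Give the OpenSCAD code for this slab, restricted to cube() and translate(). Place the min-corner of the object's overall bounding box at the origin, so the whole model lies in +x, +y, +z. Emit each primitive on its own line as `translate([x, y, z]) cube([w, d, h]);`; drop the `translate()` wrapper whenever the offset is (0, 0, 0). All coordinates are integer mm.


cube([998, 3337, 272]);


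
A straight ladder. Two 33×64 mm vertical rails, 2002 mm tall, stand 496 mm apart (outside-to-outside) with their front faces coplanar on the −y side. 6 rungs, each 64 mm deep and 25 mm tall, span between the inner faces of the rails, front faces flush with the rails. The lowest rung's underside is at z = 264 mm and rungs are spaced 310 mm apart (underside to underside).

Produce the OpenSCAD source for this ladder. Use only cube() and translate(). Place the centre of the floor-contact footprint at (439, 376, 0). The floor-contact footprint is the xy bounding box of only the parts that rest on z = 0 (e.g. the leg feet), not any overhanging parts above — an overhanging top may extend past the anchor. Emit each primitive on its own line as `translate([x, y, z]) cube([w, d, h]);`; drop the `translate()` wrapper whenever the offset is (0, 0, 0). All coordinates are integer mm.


translate([191, 344, 0]) cube([33, 64, 2002]);
translate([654, 344, 0]) cube([33, 64, 2002]);
translate([224, 344, 264]) cube([430, 64, 25]);
translate([224, 344, 574]) cube([430, 64, 25]);
translate([224, 344, 884]) cube([430, 64, 25]);
translate([224, 344, 1194]) cube([430, 64, 25]);
translate([224, 344, 1504]) cube([430, 64, 25]);
translate([224, 344, 1814]) cube([430, 64, 25]);


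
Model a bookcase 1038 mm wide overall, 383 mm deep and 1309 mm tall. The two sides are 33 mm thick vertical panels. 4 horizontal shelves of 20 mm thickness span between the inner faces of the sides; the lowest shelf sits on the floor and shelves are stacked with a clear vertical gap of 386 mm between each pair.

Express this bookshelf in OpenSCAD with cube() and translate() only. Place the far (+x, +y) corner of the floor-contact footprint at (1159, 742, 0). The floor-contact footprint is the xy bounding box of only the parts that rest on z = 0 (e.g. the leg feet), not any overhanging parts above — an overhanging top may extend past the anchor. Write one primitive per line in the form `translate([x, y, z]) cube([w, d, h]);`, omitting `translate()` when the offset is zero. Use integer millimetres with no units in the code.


translate([121, 359, 0]) cube([33, 383, 1309]);
translate([1126, 359, 0]) cube([33, 383, 1309]);
translate([154, 359, 0]) cube([972, 383, 20]);
translate([154, 359, 406]) cube([972, 383, 20]);
translate([154, 359, 812]) cube([972, 383, 20]);
translate([154, 359, 1218]) cube([972, 383, 20]);


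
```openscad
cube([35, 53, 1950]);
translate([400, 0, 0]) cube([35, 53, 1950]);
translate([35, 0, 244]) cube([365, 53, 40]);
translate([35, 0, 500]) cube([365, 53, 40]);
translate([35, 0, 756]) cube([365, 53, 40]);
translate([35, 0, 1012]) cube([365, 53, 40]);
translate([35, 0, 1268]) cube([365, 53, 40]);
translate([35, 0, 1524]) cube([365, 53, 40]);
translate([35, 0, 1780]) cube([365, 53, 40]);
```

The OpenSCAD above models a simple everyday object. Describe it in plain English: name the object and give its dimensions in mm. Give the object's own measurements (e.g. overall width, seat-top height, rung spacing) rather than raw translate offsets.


A straight ladder. Two 35×53 mm vertical rails, 1950 mm tall, stand 435 mm apart (outside-to-outside) with their front faces coplanar on the −y side. 7 rungs, each 53 mm deep and 40 mm tall, span between the inner faces of the rails, front faces flush with the rails. The lowest rung's underside is at z = 244 mm and rungs are spaced 256 mm apart (underside to underside).


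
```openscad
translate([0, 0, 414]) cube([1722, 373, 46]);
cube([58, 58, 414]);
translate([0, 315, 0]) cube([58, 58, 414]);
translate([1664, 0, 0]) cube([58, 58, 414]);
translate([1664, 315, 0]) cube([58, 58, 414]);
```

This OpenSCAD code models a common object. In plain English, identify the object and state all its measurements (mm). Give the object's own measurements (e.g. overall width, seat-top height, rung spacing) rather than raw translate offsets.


A bench: a 1722×373 mm seat slab, 46 mm thick, top at z = 460 mm, on four 58×58 mm square legs flush with the seat corners and standing on z = 0.


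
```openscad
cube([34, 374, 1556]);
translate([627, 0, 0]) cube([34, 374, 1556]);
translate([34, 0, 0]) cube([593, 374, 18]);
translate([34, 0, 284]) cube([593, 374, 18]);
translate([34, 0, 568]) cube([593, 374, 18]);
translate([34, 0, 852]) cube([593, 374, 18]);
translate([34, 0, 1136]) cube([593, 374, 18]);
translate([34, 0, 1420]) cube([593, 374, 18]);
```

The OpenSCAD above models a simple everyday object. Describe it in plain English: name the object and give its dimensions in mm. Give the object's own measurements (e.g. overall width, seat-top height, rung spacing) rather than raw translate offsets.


An open bookshelf. Two side panels, each 34 mm thick, 374 mm deep and 1556 mm tall, stand 661 mm apart (outside-to-outside). Between them sit 6 shelves, each 18 mm thick and 374 mm deep, spanning the full gap between the sides. The bottom shelf rests on the floor (its underside at z = 0) and the clear gap between one shelf's top and the next shelf's underside is 266 mm.


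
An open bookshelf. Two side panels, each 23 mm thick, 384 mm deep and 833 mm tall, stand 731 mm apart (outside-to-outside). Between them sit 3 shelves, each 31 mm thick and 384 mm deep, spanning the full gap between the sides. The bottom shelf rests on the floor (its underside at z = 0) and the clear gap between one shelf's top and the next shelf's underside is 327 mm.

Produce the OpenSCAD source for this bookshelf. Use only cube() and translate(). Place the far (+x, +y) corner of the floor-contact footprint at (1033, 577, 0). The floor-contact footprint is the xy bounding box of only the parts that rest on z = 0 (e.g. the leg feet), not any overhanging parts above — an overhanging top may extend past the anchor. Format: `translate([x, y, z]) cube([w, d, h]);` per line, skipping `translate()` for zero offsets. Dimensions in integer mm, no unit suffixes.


translate([302, 193, 0]) cube([23, 384, 833]);
translate([1010, 193, 0]) cube([23, 384, 833]);
translate([325, 193, 0]) cube([685, 384, 31]);
translate([325, 193, 358]) cube([685, 384, 31]);
translate([325, 193, 716]) cube([685, 384, 31]);


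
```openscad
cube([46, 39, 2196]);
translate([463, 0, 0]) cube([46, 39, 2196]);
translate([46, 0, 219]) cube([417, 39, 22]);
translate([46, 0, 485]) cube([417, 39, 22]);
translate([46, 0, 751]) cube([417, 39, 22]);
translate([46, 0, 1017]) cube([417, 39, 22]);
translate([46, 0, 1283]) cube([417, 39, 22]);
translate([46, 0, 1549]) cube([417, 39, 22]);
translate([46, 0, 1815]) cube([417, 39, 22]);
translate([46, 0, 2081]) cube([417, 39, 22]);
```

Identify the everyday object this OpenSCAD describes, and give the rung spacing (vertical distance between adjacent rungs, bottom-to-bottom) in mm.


A ladder. The rung spacing is 266 mm.

Two tall 46×39 posts with 8 short bars between them — a ladder. Adjacent rungs sit at z = 219 and z = 485, so the spacing is 485 − 219 = 266 mm.


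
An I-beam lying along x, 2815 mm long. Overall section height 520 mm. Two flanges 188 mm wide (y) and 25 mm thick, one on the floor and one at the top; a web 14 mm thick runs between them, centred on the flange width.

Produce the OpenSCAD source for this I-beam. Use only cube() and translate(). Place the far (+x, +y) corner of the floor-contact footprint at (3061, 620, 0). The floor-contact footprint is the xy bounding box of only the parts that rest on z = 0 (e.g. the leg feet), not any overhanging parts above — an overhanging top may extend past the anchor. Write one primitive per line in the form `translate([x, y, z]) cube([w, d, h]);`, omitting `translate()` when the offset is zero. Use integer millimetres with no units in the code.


translate([246, 432, 0]) cube([2815, 188, 25]);
translate([246, 519, 25]) cube([2815, 14, 470]);
translate([246, 432, 495]) cube([2815, 188, 25]);


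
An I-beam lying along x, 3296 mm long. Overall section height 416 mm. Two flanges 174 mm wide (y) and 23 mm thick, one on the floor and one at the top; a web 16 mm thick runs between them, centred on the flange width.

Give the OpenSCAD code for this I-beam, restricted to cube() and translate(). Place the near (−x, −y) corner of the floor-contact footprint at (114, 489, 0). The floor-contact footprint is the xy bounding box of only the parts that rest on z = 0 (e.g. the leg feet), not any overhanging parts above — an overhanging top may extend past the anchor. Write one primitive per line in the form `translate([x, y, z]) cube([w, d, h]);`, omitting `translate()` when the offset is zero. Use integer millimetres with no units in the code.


translate([114, 489, 0]) cube([3296, 174, 23]);
translate([114, 568, 23]) cube([3296, 16, 370]);
translate([114, 489, 393]) cube([3296, 174, 23]);


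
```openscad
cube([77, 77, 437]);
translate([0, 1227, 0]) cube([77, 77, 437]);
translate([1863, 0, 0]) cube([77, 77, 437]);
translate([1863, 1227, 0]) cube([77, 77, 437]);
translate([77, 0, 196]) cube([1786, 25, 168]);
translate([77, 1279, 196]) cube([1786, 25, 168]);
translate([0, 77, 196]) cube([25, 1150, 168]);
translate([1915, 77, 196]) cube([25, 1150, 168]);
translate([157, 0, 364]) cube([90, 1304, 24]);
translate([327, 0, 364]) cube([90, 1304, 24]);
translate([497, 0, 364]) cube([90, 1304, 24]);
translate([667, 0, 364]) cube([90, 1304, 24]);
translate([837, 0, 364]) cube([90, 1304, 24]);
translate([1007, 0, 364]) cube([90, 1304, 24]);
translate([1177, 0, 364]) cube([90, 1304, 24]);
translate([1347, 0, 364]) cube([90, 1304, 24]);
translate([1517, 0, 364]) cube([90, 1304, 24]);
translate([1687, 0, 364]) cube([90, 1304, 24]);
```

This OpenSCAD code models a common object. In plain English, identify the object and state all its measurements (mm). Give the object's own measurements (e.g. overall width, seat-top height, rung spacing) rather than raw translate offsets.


A bed frame 1940 mm long (x) by 1304 mm wide (y). Four 77×77 mm corner posts, 437 mm tall, at the corners of the footprint. Four rails of 25 mm thickness and 168 mm height run between adjacent posts with their undersides at z = 196 mm, their outer faces flush with the outside of the frame (the two x-running rails run between the posts' inner faces; the two y-running rails run between the posts' inner faces). 10 slats, each 90 mm wide (x) and 24 mm thick, lie across the top of the two x-running rails, running the full 1304 mm width of the frame in y; along x they sit between the end posts with a 80 mm gap after the −x posts and between neighbouring slats, leaving 86 mm before the +x posts.


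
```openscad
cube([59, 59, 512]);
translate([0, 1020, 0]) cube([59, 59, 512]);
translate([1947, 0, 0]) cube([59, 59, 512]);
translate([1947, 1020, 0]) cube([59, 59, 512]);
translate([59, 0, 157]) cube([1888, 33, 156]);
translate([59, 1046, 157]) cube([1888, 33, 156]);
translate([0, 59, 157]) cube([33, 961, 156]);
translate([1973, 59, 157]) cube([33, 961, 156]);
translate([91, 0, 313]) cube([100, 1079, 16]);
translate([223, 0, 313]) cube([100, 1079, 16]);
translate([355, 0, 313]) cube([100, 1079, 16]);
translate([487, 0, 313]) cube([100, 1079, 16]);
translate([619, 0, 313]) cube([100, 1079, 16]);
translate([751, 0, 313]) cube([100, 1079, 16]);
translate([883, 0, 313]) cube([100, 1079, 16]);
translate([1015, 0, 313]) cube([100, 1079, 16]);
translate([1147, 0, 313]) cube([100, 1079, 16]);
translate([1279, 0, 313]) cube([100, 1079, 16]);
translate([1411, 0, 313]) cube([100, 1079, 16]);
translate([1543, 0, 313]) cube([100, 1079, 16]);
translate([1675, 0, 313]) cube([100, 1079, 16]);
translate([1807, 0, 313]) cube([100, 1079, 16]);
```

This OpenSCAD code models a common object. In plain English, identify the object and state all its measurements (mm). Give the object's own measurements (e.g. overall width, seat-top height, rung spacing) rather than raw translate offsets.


A bed frame 2006 mm long (x) by 1079 mm wide (y). Four 59×59 mm corner posts, 512 mm tall, at the corners of the footprint. Four rails of 33 mm thickness and 156 mm height run between adjacent posts with their undersides at z = 157 mm, their outer faces flush with the outside of the frame (the two x-running rails run between the posts' inner faces; the two y-running rails run between the posts' inner faces). 14 slats, each 100 mm wide (x) and 16 mm thick, lie across the top of the two x-running rails, running the full 1079 mm width of the frame in y; along x they sit between the end posts with a 32 mm gap after the −x posts and between neighbouring slats, leaving 40 mm before the +x posts.


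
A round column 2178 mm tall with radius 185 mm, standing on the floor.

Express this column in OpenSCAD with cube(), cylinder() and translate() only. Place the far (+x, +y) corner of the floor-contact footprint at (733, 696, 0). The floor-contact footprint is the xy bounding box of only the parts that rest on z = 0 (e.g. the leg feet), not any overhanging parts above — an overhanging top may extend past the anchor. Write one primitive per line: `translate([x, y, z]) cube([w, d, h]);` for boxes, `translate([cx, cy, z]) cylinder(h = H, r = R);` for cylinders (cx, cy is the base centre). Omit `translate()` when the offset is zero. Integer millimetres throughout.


translate([548, 511, 0]) cylinder(h = 2178, r = 185);


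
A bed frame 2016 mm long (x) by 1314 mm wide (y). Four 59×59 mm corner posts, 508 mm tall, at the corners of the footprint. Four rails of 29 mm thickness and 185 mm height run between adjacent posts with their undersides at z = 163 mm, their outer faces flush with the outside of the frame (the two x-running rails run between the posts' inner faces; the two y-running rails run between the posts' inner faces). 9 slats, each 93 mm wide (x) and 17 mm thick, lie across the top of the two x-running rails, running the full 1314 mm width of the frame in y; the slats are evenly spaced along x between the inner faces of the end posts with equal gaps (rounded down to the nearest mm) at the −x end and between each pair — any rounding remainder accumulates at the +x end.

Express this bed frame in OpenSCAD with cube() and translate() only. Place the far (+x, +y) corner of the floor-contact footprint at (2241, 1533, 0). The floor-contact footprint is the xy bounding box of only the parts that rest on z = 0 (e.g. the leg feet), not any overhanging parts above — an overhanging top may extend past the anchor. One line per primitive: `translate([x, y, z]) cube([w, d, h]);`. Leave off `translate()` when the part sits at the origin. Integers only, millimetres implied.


// slat z = rail_z + rail_h = 163 + 185 = 348
// slat gap = ⌊(1898 − 9·93) / 10⌋ = 106
translate([225, 219, 0]) cube([59, 59, 508]);
translate([225, 1474, 0]) cube([59, 59, 508]);
translate([2182, 219, 0]) cube([59, 59, 508]);
translate([2182, 1474, 0]) cube([59, 59, 508]);
translate([284, 219, 163]) cube([1898, 29, 185]);
translate([284, 1504, 163]) cube([1898, 29, 185]);
translate([225, 278, 163]) cube([29, 1196, 185]);
translate([2212, 278, 163]) cube([29, 1196, 185]);
translate([390, 219, 348]) cube([93, 1314, 17]);
translate([589, 219, 348]) cube([93, 1314, 17]);
translate([788, 219, 348]) cube([93, 1314, 17]);
translate([987, 219, 348]) cube([93, 1314, 17]);
translate([1186, 219, 348]) cube([93, 1314, 17]);
translate([1385, 219, 348]) cube([93, 1314, 17]);
translate([1584, 219, 348]) cube([93, 1314, 17]);
translate([1783, 219, 348]) cube([93, 1314, 17]);
translate([1982, 219, 348]) cube([93, 1314, 17]);
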